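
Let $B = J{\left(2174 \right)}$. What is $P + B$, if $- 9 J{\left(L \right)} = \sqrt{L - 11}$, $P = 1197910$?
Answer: $1197910 - \frac{\sqrt{2163}}{9} \approx 1.1979 \cdot 10^{6}$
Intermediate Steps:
$J{\left(L \right)} = - \frac{\sqrt{-11 + L}}{9}$ ($J{\left(L \right)} = - \frac{\sqrt{L - 11}}{9} = - \frac{\sqrt{-11 + L}}{9}$)
$B = - \frac{\sqrt{2163}}{9}$ ($B = - \frac{\sqrt{-11 + 2174}}{9} = - \frac{\sqrt{2163}}{9} \approx -5.1676$)
$P + B = 1197910 - \frac{\sqrt{2163}}{9}$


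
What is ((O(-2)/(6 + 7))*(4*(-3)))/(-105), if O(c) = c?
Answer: -8/455 ≈ -0.017582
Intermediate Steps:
((O(-2)/(6 + 7))*(4*(-3)))/(-105) = ((-2/(6 + 7))*(4*(-3)))/(-105) = ((-2/13)*(-12))*(-1/105) = (((1/13)*(-2))*(-12))*(-1/105) = -2/13*(-12)*(-1/105) = (24/13)*(-1/105) = -8/455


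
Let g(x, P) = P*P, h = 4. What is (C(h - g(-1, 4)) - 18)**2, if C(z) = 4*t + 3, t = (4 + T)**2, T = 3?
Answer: 32761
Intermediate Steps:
g(x, P) = P**2
t = 49 (t = (4 + 3)**2 = 7**2 = 49)
C(z) = 199 (C(z) = 4*49 + 3 = 196 + 3 = 199)
(C(h - g(-1, 4)) - 18)**2 = (199 - 18)**2 = 181**2 = 32761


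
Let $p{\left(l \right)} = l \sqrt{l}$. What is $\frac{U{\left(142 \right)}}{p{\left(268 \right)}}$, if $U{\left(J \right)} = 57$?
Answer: $\frac{57 \sqrt{67}}{35912} \approx 0.012992$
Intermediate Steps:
$p{\left(l \right)} = l^{\frac{3}{2}}$
$\frac{U{\left(142 \right)}}{p{\left(268 \right)}} = \frac{57}{268^{\frac{3}{2}}} = \frac{57}{536 \sqrt{67}} = 57 \frac{\sqrt{67}}{35912} = \frac{57 \sqrt{67}}{35912}$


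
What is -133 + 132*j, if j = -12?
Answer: -1717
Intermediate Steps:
-133 + 132*j = -133 + 132*(-12) = -133 - 1584 = -1717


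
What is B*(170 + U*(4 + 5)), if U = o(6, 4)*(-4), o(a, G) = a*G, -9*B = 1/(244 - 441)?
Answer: -694/1773 ≈ -0.39143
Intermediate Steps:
B = 1/1773 (B = -1/(9*(244 - 441)) = -⅑/(-197) = -⅑*(-1/197) = 1/1773 ≈ 0.00056402)
o(a, G) = G*a
U = -96 (U = (4*6)*(-4) = 24*(-4) = -96)
B*(170 + U*(4 + 5)) = (170 - 96*(4 + 5))/1773 = (170 - 96*9)/1773 = (170 - 864)/1773 = (1/1773)*(-694) = -694/1773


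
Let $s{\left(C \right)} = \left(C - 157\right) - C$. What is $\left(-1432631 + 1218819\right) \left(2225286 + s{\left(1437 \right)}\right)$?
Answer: $-475759281748$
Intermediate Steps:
$s{\left(C \right)} = -157$ ($s{\left(C \right)} = \left(-157 + C\right) - C = -157$)
$\left(-1432631 + 1218819\right) \left(2225286 + s{\left(1437 \right)}\right) = \left(-1432631 + 1218819\right) \left(2225286 - 157\right) = \left(-213812\right) 2225129 = -475759281748$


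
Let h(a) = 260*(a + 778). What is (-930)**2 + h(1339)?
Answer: 1415320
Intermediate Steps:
h(a) = 202280 + 260*a (h(a) = 260*(778 + a) = 202280 + 260*a)
(-930)**2 + h(1339) = (-930)**2 + (202280 + 260*1339) = 864900 + (202280 + 348140) = 864900 + 550420 = 1415320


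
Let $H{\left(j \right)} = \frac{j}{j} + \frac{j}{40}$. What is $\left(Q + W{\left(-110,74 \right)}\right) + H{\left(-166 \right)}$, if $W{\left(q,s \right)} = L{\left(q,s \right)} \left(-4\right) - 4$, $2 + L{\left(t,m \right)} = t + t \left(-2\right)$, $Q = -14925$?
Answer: $- \frac{307283}{20} \approx -15364.0$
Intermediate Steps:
$L{\left(t,m \right)} = -2 - t$ ($L{\left(t,m \right)} = -2 + \left(t + t \left(-2\right)\right) = -2 + \left(t - 2 t\right) = -2 - t$)
$H{\left(j \right)} = 1 + \frac{j}{40}$ ($H{\left(j \right)} = 1 + j \frac{1}{40} = 1 + \frac{j}{40}$)
$W{\left(q,s \right)} = 4 + 4 q$ ($W{\left(q,s \right)} = \left(-2 - q\right) \left(-4\right) - 4 = \left(8 + 4 q\right) - 4 = 4 + 4 q$)
$\left(Q + W{\left(-110,74 \right)}\right) + H{\left(-166 \right)} = \left(-14925 + \left(4 + 4 \left(-110\right)\right)\right) + \left(1 + \frac{1}{40} \left(-166\right)\right) = \left(-14925 + \left(4 - 440\right)\right) + \left(1 - \frac{83}{20}\right) = \left(-14925 - 436\right) - \frac{63}{20} = -15361 - \frac{63}{20} = - \frac{307283}{20}$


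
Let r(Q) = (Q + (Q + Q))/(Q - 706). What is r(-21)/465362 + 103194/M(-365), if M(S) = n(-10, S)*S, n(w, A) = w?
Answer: 17456202938853/617430667550 ≈ 28.272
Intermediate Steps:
M(S) = -10*S
r(Q) = 3*Q/(-706 + Q) (r(Q) = (Q + 2*Q)/(-706 + Q) = (3*Q)/(-706 + Q) = 3*Q/(-706 + Q))
r(-21)/465362 + 103194/M(-365) = (3*(-21)/(-706 - 21))/465362 + 103194/((-10*(-365))) = (3*(-21)/(-727))*(1/465362) + 103194/3650 = (3*(-21)*(-1/727))*(1/465362) + 103194*(1/3650) = (63/727)*(1/465362) + 51597/1825 = 63/338318174 + 51597/1825 = 17456202938853/617430667550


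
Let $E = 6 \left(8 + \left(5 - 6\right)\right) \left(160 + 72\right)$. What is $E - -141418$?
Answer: $151162$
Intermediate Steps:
$E = 9744$ ($E = 6 \left(8 + \left(5 - 6\right)\right) 232 = 6 \left(8 - 1\right) 232 = 6 \cdot 7 \cdot 232 = 42 \cdot 232 = 9744$)
$E - -141418 = 9744 - -141418 = 9744 + 141418 = 151162$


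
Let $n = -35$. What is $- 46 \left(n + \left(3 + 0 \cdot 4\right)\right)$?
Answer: $1472$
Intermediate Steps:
$- 46 \left(n + \left(3 + 0 \cdot 4\right)\right) = - 46 \left(-35 + \left(3 + 0 \cdot 4\right)\right) = - 46 \left(-35 + \left(3 + 0\right)\right) = - 46 \left(-35 + 3\right) = \left(-46\right) \left(-32\right) = 1472$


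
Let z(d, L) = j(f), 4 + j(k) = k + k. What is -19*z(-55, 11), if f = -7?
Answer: 342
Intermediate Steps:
j(k) = -4 + 2*k (j(k) = -4 + (k + k) = -4 + 2*k)
z(d, L) = -18 (z(d, L) = -4 + 2*(-7) = -4 - 14 = -18)
-19*z(-55, 11) = -19*(-18) = 342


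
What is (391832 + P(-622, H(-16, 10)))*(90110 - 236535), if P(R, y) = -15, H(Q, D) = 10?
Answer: -57371804225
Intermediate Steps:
(391832 + P(-622, H(-16, 10)))*(90110 - 236535) = (391832 - 15)*(90110 - 236535) = 391817*(-146425) = -57371804225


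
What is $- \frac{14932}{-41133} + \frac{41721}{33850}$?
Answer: $\frac{2221558093}{1392352050} \approx 1.5955$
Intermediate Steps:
$- \frac{14932}{-41133} + \frac{41721}{33850} = \left(-14932\right) \left(- \frac{1}{41133}\right) + 41721 \cdot \frac{1}{33850} = \frac{14932}{41133} + \frac{41721}{33850} = \frac{2221558093}{1392352050}$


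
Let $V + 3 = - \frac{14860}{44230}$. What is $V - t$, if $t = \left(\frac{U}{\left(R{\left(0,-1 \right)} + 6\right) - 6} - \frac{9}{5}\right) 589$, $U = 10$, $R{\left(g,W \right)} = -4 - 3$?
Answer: $\frac{293865186}{154805} \approx 1898.3$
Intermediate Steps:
$R{\left(g,W \right)} = -7$ ($R{\left(g,W \right)} = -4 - 3 = -7$)
$t = - \frac{66557}{35}$ ($t = \left(\frac{10}{\left(-7 + 6\right) - 6} - \frac{9}{5}\right) 589 = \left(\frac{10}{-1 - 6} - \frac{9}{5}\right) 589 = \left(\frac{10}{-7} - \frac{9}{5}\right) 589 = \left(10 \left(- \frac{1}{7}\right) - \frac{9}{5}\right) 589 = \left(- \frac{10}{7} - \frac{9}{5}\right) 589 = \left(- \frac{113}{35}\right) 589 = - \frac{66557}{35} \approx -1901.6$)
$V = - \frac{14755}{4423}$ ($V = -3 - \frac{14860}{44230} = -3 - \frac{1486}{4423} = - \frac{14755}{4423} \approx -3.336$)
$V - t = - \frac{14755}{4423} - - \frac{66557}{35} = - \frac{14755}{4423} + \frac{66557}{35} = \frac{293865186}{154805}$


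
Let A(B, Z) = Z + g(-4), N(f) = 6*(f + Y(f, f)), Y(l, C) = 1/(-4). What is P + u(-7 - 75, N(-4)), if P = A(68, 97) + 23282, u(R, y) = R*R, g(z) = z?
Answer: 30099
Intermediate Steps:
Y(l, C) = -1/4
N(f) = -3/2 + 6*f (N(f) = 6*(f - 1/4) = 6*(-1/4 + f) = -3/2 + 6*f)
A(B, Z) = -4 + Z (A(B, Z) = Z - 4 = -4 + Z)
u(R, y) = R**2
P = 23375 (P = (-4 + 97) + 23282 = 93 + 23282 = 23375)
P + u(-7 - 75, N(-4)) = 23375 + (-7 - 75)**2 = 23375 + (-82)**2 = 23375 + 6724 = 30099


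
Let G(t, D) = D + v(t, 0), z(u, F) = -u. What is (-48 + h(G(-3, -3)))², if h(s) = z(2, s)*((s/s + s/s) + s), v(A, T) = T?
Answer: 2116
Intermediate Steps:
G(t, D) = D (G(t, D) = D + 0 = D)
h(s) = -4 - 2*s (h(s) = (-1*2)*((s/s + s/s) + s) = -2*((1 + 1) + s) = -2*(2 + s) = -4 - 2*s)
(-48 + h(G(-3, -3)))² = (-48 + (-4 - 2*(-3)))² = (-48 + (-4 + 6))² = (-48 + 2)² = (-46)² = 2116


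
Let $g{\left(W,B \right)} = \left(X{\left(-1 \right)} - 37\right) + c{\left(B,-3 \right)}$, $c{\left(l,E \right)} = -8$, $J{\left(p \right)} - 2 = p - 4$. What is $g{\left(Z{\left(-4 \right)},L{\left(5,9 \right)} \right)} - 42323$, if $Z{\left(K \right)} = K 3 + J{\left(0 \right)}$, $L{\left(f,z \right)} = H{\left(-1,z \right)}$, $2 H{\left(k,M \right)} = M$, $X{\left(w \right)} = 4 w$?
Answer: $-42372$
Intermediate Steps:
$J{\left(p \right)} = -2 + p$ ($J{\left(p \right)} = 2 + \left(p - 4\right) = 2 + \left(-4 + p\right) = -2 + p$)
$H{\left(k,M \right)} = \frac{M}{2}$
$L{\left(f,z \right)} = \frac{z}{2}$
$Z{\left(K \right)} = -2 + 3 K$ ($Z{\left(K \right)} = K 3 + \left(-2 + 0\right) = 3 K - 2 = -2 + 3 K$)
$g{\left(W,B \right)} = -49$ ($g{\left(W,B \right)} = \left(4 \left(-1\right) - 37\right) - 8 = \left(-4 - 37\right) - 8 = -41 - 8 = -49$)
$g{\left(Z{\left(-4 \right)},L{\left(5,9 \right)} \right)} - 42323 = -49 - 42323 = -42372$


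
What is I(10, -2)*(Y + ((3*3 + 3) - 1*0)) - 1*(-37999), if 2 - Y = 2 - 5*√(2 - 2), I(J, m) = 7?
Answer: 38083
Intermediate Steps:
Y = 0 (Y = 2 - (2 - 5*√(2 - 2)) = 2 - (2 - 5*√0) = 2 - (2 - 5*0) = 2 - (2 + 0) = 2 - 1*2 = 2 - 2 = 0)
I(10, -2)*(Y + ((3*3 + 3) - 1*0)) - 1*(-37999) = 7*(0 + ((3*3 + 3) - 1*0)) - 1*(-37999) = 7*(0 + ((9 + 3) + 0)) + 37999 = 7*(0 + (12 + 0)) + 37999 = 7*(0 + 12) + 37999 = 7*12 + 37999 = 84 + 37999 = 38083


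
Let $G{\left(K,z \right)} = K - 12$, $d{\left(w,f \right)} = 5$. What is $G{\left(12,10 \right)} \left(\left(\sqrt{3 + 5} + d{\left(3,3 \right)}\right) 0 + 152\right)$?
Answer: $0$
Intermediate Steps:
$G{\left(K,z \right)} = -12 + K$ ($G{\left(K,z \right)} = K - 12 = -12 + K$)
$G{\left(12,10 \right)} \left(\left(\sqrt{3 + 5} + d{\left(3,3 \right)}\right) 0 + 152\right) = \left(-12 + 12\right) \left(\left(\sqrt{3 + 5} + 5\right) 0 + 152\right) = 0 \left(\left(\sqrt{8} + 5\right) 0 + 152\right) = 0 \left(\left(2 \sqrt{2} + 5\right) 0 + 152\right) = 0 \left(\left(5 + 2 \sqrt{2}\right) 0 + 152\right) = 0 \left(0 + 152\right) = 0 \cdot 152 = 0$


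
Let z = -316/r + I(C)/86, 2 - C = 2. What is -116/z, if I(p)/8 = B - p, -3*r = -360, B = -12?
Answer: 149640/4837 ≈ 30.937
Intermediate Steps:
r = 120 (r = -⅓*(-360) = 120)
C = 0 (C = 2 - 1*2 = 2 - 2 = 0)
I(p) = -96 - 8*p (I(p) = 8*(-12 - p) = -96 - 8*p)
z = -4837/1290 (z = -316/120 + (-96 - 8*0)/86 = -316*1/120 + (-96 + 0)*(1/86) = -79/30 - 96*1/86 = -79/30 - 48/43 = -4837/1290 ≈ -3.7496)
-116/z = -116/(-4837/1290) = -116*(-1290/4837) = 149640/4837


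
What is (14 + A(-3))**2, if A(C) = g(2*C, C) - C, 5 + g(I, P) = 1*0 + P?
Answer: 81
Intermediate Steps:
g(I, P) = -5 + P (g(I, P) = -5 + (1*0 + P) = -5 + (0 + P) = -5 + P)
A(C) = -5 (A(C) = (-5 + C) - C = -5)
(14 + A(-3))**2 = (14 - 5)**2 = 9**2 = 81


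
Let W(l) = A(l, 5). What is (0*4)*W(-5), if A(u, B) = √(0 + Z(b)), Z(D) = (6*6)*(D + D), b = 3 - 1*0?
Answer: 0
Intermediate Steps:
b = 3 (b = 3 + 0 = 3)
Z(D) = 72*D (Z(D) = 36*(2*D) = 72*D)
A(u, B) = 6*√6 (A(u, B) = √(0 + 72*3) = √(0 + 216) = √216 = 6*√6)
W(l) = 6*√6
(0*4)*W(-5) = (0*4)*(6*√6) = 0*(6*√6) = 0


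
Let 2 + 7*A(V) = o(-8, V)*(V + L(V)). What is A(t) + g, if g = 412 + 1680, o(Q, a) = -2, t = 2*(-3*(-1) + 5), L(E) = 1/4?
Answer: 29219/14 ≈ 2087.1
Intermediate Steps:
L(E) = ¼
t = 16 (t = 2*(3 + 5) = 2*8 = 16)
A(V) = -5/14 - 2*V/7 (A(V) = -2/7 + (-2*(V + ¼))/7 = -2/7 + (-2*(¼ + V))/7 = -2/7 + (-½ - 2*V)/7 = -2/7 + (-1/14 - 2*V/7) = -5/14 - 2*V/7)
g = 2092
A(t) + g = (-5/14 - 2/7*16) + 2092 = (-5/14 - 32/7) + 2092 = -69/14 + 2092 = 29219/14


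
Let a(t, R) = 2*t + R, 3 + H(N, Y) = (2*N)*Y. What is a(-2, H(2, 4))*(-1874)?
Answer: -16866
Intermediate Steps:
H(N, Y) = -3 + 2*N*Y (H(N, Y) = -3 + (2*N)*Y = -3 + 2*N*Y)
a(t, R) = R + 2*t
a(-2, H(2, 4))*(-1874) = ((-3 + 2*2*4) + 2*(-2))*(-1874) = ((-3 + 16) - 4)*(-1874) = (13 - 4)*(-1874) = 9*(-1874) = -16866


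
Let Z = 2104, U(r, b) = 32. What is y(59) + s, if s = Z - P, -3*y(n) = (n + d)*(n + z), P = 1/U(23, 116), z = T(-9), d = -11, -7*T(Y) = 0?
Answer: 37119/32 ≈ 1160.0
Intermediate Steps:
T(Y) = 0 (T(Y) = -⅐*0 = 0)
z = 0
P = 1/32 ≈ 0.031250
y(n) = -n*(-11 + n)/3 (y(n) = -(n - 11)*(n + 0)/3 = -(-11 + n)*n/3 = -n*(-11 + n)/3)
s = 67327/32 (s = 2104 - 1*1/32 = 2104 - 1/32 = 67327/32 ≈ 2104.0)
y(59) + s = (⅓)*59*(11 - 1*59) + 67327/32 = (⅓)*59*(11 - 59) + 67327/32 = (⅓)*59*(-48) + 67327/32 = -944 + 67327/32 = 37119/32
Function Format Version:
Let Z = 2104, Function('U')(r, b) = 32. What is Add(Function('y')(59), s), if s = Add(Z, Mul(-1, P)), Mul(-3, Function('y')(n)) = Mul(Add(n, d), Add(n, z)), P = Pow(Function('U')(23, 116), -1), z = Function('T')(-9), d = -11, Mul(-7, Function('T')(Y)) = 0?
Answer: Rational(37119, 32) ≈ 1160.0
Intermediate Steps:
Function('T')(Y) = 0 (Function('T')(Y) = Mul(Rational(-1, 7), 0) = 0)
z = 0
P = Rational(1, 32) (P = Pow(32, -1) = Rational(1, 32) ≈ 0.031250)
Function('y')(n) = Mul(Rational(-1, 3), n, Add(-11, n)) (Function('y')(n) = Mul(Rational(-1, 3), Mul(Add(n, -11), Add(n, 0))) = Mul(Rational(-1, 3), Mul(Add(-11, n), n)) = Mul(Rational(-1, 3), Mul(n, Add(-11, n))) = Mul(Rational(-1, 3), n, Add(-11, n)))
s = Rational(67327, 32) (s = Add(2104, Mul(-1, Rational(1, 32))) = Add(2104, Rational(-1, 32)) = Rational(67327, 32) ≈ 2104.0)
Add(Function('y')(59), s) = Add(Mul(Rational(1, 3), 59, Add(11, Mul(-1, 59))), Rational(67327, 32)) = Add(Mul(Rational(1, 3), 59, Add(11, -59)), Rational(67327, 32)) = Add(Mul(Rational(1, 3), 59, -48), Rational(67327, 32)) = Add(-944, Rational(67327, 32)) = Rational(37119, 32)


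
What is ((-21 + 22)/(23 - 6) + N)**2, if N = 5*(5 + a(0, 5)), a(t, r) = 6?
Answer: 876096/289 ≈ 3031.5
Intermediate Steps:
N = 55 (N = 5*(5 + 6) = 5*11 = 55)
((-21 + 22)/(23 - 6) + N)**2 = ((-21 + 22)/(23 - 6) + 55)**2 = (1/17 + 55)**2 = (936/17)**2 = 876096/289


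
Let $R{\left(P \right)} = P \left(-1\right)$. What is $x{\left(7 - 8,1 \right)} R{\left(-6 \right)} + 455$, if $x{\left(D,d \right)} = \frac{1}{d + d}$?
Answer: $458$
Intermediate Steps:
$R{\left(P \right)} = - P$
$x{\left(D,d \right)} = \frac{1}{2 d}$
$x{\left(7 - 8,1 \right)} R{\left(-6 \right)} + 455 = \frac{1}{2 \cdot 1} \left(\left(-1\right) \left(-6\right)\right) + 455 = \frac{1}{2} \cdot 1 \cdot 6 + 455 = \frac{1}{2} \cdot 6 + 455 = 3 + 455 = 458$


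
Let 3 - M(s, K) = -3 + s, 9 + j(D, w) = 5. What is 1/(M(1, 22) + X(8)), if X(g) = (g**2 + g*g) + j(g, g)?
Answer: 1/129 ≈ 0.0077519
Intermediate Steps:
j(D, w) = -4 (j(D, w) = -9 + 5 = -4)
M(s, K) = 6 - s (M(s, K) = 3 - (-3 + s) = 3 + (3 - s) = 6 - s)
X(g) = -4 + 2*g**2 (X(g) = (g**2 + g*g) - 4 = (g**2 + g**2) - 4 = 2*g**2 - 4 = -4 + 2*g**2)
1/(M(1, 22) + X(8)) = 1/((6 - 1*1) + (-4 + 2*8**2)) = 1/((6 - 1) + (-4 + 2*64)) = 1/(5 + (-4 + 128)) = 1/(5 + 124) = 1/129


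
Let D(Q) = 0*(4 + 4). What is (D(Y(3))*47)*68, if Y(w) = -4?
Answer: 0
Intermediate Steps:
D(Q) = 0 (D(Q) = 0*8 = 0)
(D(Y(3))*47)*68 = (0*47)*68 = 0*68 = 0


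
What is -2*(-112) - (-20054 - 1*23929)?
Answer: 44207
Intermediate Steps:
-2*(-112) - (-20054 - 1*23929) = 224 - (-20054 - 23929) = 224 - 1*(-43983) = 224 + 43983 = 44207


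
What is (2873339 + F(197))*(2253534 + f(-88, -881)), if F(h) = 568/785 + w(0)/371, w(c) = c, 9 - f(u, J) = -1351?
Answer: 5086075054566602/785 ≈ 6.4791e+12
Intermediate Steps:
f(u, J) = 1360 (f(u, J) = 9 - 1*(-1351) = 9 + 1351 = 1360)
F(h) = 568/785 (F(h) = 568/785 + 0/371 = 568*(1/785) + 0*(1/371) = 568/785 + 0 = 568/785)
(2873339 + F(197))*(2253534 + f(-88, -881)) = (2873339 + 568/785)*(2253534 + 1360) = (2255571683/785)*2254894 = 5086075054566602/785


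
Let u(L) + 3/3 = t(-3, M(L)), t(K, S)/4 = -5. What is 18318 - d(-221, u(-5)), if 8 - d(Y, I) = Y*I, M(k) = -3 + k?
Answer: 22951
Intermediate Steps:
t(K, S) = -20 (t(K, S) = 4*(-5) = -20)
u(L) = -21 (u(L) = -1 - 20 = -21)
d(Y, I) = 8 - I*Y (d(Y, I) = 8 - Y*I = 8 - I*Y)
18318 - d(-221, u(-5)) = 18318 - (8 - 1*(-21)*(-221)) = 18318 - (8 - 4641) = 18318 - 1*(-4633) = 18318 + 4633 = 22951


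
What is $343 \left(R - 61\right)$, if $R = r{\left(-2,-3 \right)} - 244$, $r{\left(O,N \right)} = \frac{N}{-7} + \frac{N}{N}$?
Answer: $-104125$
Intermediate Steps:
$r{\left(O,N \right)} = 1 - \frac{N}{7}$ ($r{\left(O,N \right)} = N \left(- \frac{1}{7}\right) + 1 = - \frac{N}{7} + 1 = 1 - \frac{N}{7}$)
$R = - \frac{1698}{7}$ ($R = \left(1 - - \frac{3}{7}\right) - 244 = \left(1 + \frac{3}{7}\right) - 244 = \frac{10}{7} - 244 = - \frac{1698}{7} \approx -242.57$)
$343 \left(R - 61\right) = 343 \left(- \frac{1698}{7} - 61\right) = 343 \left(- \frac{2125}{7}\right) = -104125$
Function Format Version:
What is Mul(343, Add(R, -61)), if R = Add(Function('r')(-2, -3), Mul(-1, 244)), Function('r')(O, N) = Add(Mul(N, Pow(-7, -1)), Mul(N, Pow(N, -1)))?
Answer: -104125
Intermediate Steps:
Function('r')(O, N) = Add(1, Mul(Rational(-1, 7), N)) (Function('r')(O, N) = Add(Mul(N, Rational(-1, 7)), 1) = Add(Mul(Rational(-1, 7), N), 1) = Add(1, Mul(Rational(-1, 7), N)))
R = Rational(-1698, 7) (R = Add(Add(1, Mul(Rational(-1, 7), -3)), Mul(-1, 244)) = Add(Add(1, Rational(3, 7)), -244) = Add(Rational(10, 7), -244) = Rational(-1698, 7) ≈ -242.57)
Mul(343, Add(R, -61)) = Mul(343, Add(Rational(-1698, 7), -61)) = Mul(343, Rational(-2125, 7)) = -104125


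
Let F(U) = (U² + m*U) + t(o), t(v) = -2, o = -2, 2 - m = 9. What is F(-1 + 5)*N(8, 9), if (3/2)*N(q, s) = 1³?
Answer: -28/3 ≈ -9.3333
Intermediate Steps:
m = -7 (m = 2 - 1*9 = 2 - 9 = -7)
N(q, s) = ⅔ (N(q, s) = (⅔)*1³ = (⅔)*1 = ⅔)
F(U) = -2 + U² - 7*U (F(U) = (U² - 7*U) - 2 = -2 + U² - 7*U)
F(-1 + 5)*N(8, 9) = (-2 + (-1 + 5)² - 7*(-1 + 5))*(⅔) = (-2 + 4² - 7*4)*(⅔) = (-2 + 16 - 28)*(⅔) = -14*⅔ = -28/3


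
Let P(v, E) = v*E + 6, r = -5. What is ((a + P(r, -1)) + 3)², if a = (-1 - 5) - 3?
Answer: 25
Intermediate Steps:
P(v, E) = 6 + E*v (P(v, E) = E*v + 6 = 6 + E*v)
a = -9 (a = -6 - 3 = -9)
((a + P(r, -1)) + 3)² = ((-9 + (6 - 1*(-5))) + 3)² = ((-9 + (6 + 5)) + 3)² = ((-9 + 11) + 3)² = (2 + 3)² = 5² = 25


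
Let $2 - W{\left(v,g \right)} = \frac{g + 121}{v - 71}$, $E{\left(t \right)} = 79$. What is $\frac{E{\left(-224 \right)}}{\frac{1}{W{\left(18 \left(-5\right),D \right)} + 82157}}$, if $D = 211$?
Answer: $\frac{1045006549}{161} \approx 6.4907 \cdot 10^{6}$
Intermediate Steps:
$W{\left(v,g \right)} = 2 - \frac{121 + g}{-71 + v}$ ($W{\left(v,g \right)} = 2 - \frac{g + 121}{v - 71} = 2 - \frac{121 + g}{-71 + v}$)
$\frac{E{\left(-224 \right)}}{\frac{1}{W{\left(18 \left(-5\right),D \right)} + 82157}} = \frac{79}{\frac{1}{\frac{-263 - 211 + 2 \cdot 18 \left(-5\right)}{-71 + 18 \left(-5\right)} + 82157}} = \frac{79}{\frac{1}{\frac{-263 - 211 + 2 \left(-90\right)}{-71 - 90} + 82157}} = \frac{79}{\frac{1}{\frac{-263 - 211 - 180}{-161} + 82157}} = \frac{79}{\frac{1}{\left(- \frac{1}{161}\right) \left(-654\right) + 82157}} = \frac{79}{\frac{1}{\frac{654}{161} + 82157}} = \frac{79}{\frac{1}{\frac{13227931}{161}}} = \frac{79}{\frac{161}{13227931}} = 79 \cdot \frac{13227931}{161} = \frac{1045006549}{161}$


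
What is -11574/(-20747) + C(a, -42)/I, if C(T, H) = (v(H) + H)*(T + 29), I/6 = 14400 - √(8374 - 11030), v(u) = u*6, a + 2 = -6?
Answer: 65393582292/134442282001 - 1029*I*√166/51840664 ≈ 0.48641 - 0.00025574*I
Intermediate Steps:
a = -8 (a = -2 - 6 = -8)
v(u) = 6*u
I = 86400 - 24*I*√166 (I = 6*(14400 - √(8374 - 11030)) = 6*(14400 - √(-2656)) = 6*(14400 - 4*I*√166) = 86400 - 24*I*√166 ≈ 86400.0 - 309.22*I)
C(T, H) = 7*H*(29 + T) (C(T, H) = (6*H + H)*(T + 29) = (7*H)*(29 + T) = 7*H*(29 + T))
-11574/(-20747) + C(a, -42)/I = -11574/(-20747) + (7*(-42)*(29 - 8))/(86400 - 24*I*√166) = -11574*(-1/20747) + (7*(-42)*21)/(86400 - 24*I*√166) = 11574/20747 - 6174/(86400 - 24*I*√166)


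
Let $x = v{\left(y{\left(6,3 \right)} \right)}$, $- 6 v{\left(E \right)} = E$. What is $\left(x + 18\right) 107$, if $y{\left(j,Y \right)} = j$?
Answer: $1819$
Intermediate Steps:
$v{\left(E \right)} = - \frac{E}{6}$
$x = -1$ ($x = \left(- \frac{1}{6}\right) 6 = -1$)
$\left(x + 18\right) 107 = \left(-1 + 18\right) 107 = 17 \cdot 107 = 1819$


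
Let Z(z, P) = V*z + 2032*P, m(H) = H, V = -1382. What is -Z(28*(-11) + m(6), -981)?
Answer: 1576028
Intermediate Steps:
Z(z, P) = -1382*z + 2032*P
-Z(28*(-11) + m(6), -981) = -(-1382*(28*(-11) + 6) + 2032*(-981)) = -(-1382*(-308 + 6) - 1993392) = -(-1382*(-302) - 1993392) = -(417364 - 1993392) = -1*(-1576028) = 1576028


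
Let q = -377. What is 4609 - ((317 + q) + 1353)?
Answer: 3316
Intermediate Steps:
4609 - ((317 + q) + 1353) = 4609 - ((317 - 377) + 1353) = 4609 - (-60 + 1353) = 4609 - 1*1293 = 4609 - 1293 = 3316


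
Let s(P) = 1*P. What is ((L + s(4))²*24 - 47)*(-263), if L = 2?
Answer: -214871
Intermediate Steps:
s(P) = P
((L + s(4))²*24 - 47)*(-263) = ((2 + 4)²*24 - 47)*(-263) = (6²*24 - 47)*(-263) = (36*24 - 47)*(-263) = (864 - 47)*(-263) = 817*(-263) = -214871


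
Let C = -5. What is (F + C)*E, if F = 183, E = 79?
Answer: 14062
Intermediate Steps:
(F + C)*E = (183 - 5)*79 = 178*79 = 14062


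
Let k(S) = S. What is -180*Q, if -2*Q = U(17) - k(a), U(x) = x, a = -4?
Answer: 1890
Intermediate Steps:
Q = -21/2 (Q = -(17 - 1*(-4))/2 = -(17 + 4)/2 = -½*21 = -21/2 ≈ -10.500)
-180*Q = -180*(-21/2) = 1890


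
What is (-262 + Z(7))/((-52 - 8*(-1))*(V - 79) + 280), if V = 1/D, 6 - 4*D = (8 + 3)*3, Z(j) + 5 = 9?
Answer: -3483/50794 ≈ -0.068571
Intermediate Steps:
Z(j) = 4 (Z(j) = -5 + 9 = 4)
D = -27/4 (D = 3/2 - (8 + 3)*3/4 = 3/2 - 11*3/4 = 3/2 - ¼*33 = 3/2 - 33/4 = -27/4 ≈ -6.7500)
V = -4/27 (V = 1/(-27/4) = -4/27 ≈ -0.14815)
(-262 + Z(7))/((-52 - 8*(-1))*(V - 79) + 280) = (-262 + 4)/((-52 - 8*(-1))*(-4/27 - 79) + 280) = -258/((-52 + 8)*(-2137/27) + 280) = -258/(-44*(-2137/27) + 280) = -258/(94028/27 + 280) = -258/101588/27 = -258*27/101588 = -3483/50794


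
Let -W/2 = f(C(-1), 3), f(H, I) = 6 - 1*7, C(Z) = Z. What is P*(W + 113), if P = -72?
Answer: -8280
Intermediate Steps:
f(H, I) = -1 (f(H, I) = 6 - 7 = -1)
W = 2 (W = -2*(-1) = 2)
P*(W + 113) = -72*(2 + 113) = -72*115 = -8280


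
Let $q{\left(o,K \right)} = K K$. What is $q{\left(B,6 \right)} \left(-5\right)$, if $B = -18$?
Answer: $-180$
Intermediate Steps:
$q{\left(o,K \right)} = K^{2}$
$q{\left(B,6 \right)} \left(-5\right) = 6^{2} \left(-5\right) = 36 \left(-5\right) = -180$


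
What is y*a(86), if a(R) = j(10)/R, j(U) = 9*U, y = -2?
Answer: -90/43 ≈ -2.0930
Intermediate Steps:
a(R) = 90/R (a(R) = (9*10)/R = 90/R)
y*a(86) = -180/86 = -2*45/43 = -90/43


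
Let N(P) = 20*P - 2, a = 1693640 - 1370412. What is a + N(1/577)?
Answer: 186501422/577 ≈ 3.2323e+5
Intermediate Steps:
a = 323228
N(P) = -2 + 20*P
a + N(1/577) = 323228 + (-2 + 20/577) = 323228 - 1134/577 = 186501422/577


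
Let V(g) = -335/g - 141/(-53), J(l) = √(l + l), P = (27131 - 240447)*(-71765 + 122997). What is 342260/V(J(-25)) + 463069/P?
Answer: 55904378033228328473/138239895675216256 - 64414358780*I*√2/12649363 ≈ 404.4 - 7201.6*I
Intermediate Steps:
P = -10928605312 (P = -213316*51232 = -10928605312)
J(l) = √2*√l (J(l) = √(2*l) = √2*√l)
V(g) = 141/53 - 335/g (V(g) = -335/g - 141*(-1/53) = -335/g + 141/53 = 141/53 - 335/g)
342260/V(J(-25)) + 463069/P = 342260/(141/53 - 335*(-I*√2/10)) + 463069/(-10928605312) = 342260/(141/53 - 335*(-I*√2/10)) + 463069*(-1/10928605312) = 342260/(141/53 - 335*(-I*√2/10)) - 463069/10928605312 = 342260/(141/53 - (-67)*I*√2/2) - 463069/10928605312 = 342260/(141/53 + 67*I*√2/2) - 463069/10928605312 = -463069/10928605312 + 342260/(141/53 + 67*I*√2/2)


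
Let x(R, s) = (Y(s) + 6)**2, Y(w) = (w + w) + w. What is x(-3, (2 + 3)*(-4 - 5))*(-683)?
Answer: -11365803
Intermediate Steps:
Y(w) = 3*w (Y(w) = 2*w + w = 3*w)
x(R, s) = (6 + 3*s)**2 (x(R, s) = (3*s + 6)**2 = (6 + 3*s)**2)
x(-3, (2 + 3)*(-4 - 5))*(-683) = (9*(2 + (2 + 3)*(-4 - 5))**2)*(-683) = (9*(2 + 5*(-9))**2)*(-683) = (9*(2 - 45)**2)*(-683) = (9*(-43)**2)*(-683) = (9*1849)*(-683) = 16641*(-683) = -11365803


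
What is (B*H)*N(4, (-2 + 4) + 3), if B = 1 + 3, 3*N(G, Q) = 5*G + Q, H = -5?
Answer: -500/3 ≈ -166.67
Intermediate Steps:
N(G, Q) = Q/3 + 5*G/3 (N(G, Q) = (5*G + Q)/3 = (Q + 5*G)/3 = Q/3 + 5*G/3)
B = 4
(B*H)*N(4, (-2 + 4) + 3) = (4*(-5))*(((-2 + 4) + 3)/3 + (5/3)*4) = -20*((2 + 3)/3 + 20/3) = -20*((1/3)*5 + 20/3) = -20*(5/3 + 20/3) = -20*25/3 = -500/3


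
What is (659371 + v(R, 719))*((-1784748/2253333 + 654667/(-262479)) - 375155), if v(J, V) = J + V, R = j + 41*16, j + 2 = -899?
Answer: -48803970785438758595620/197150864169 ≈ -2.4755e+11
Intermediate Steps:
j = -901 (j = -2 - 899 = -901)
R = -245 (R = -901 + 41*16 = -901 + 656 = -245)
(659371 + v(R, 719))*((-1784748/2253333 + 654667/(-262479)) - 375155) = (659371 + (-245 + 719))*((-1784748/2253333 + 654667/(-262479)) - 375155) = (659371 + 474)*((-1784748*1/2253333 + 654667*(-1/262479)) - 375155) = 659845*((-594916/751111 - 654667/262479) - 375155) = 659845*(-647880541801/197150864169 - 375155) = 659845*(-73962780327862996/197150864169) = -48803970785438758595620/197150864169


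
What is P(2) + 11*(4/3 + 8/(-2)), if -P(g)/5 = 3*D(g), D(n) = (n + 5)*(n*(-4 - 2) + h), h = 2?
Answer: 3062/3 ≈ 1020.7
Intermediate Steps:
D(n) = (2 - 6*n)*(5 + n) (D(n) = (n + 5)*(n*(-4 - 2) + 2) = (5 + n)*(n*(-6) + 2) = (5 + n)*(-6*n + 2) = (5 + n)*(2 - 6*n) = (2 - 6*n)*(5 + n))
P(g) = -150 + 90*g² + 420*g (P(g) = -15*(10 - 28*g - 6*g²) = -5*(30 - 84*g - 18*g²) = -150 + 90*g² + 420*g)
P(2) + 11*(4/3 + 8/(-2)) = (-150 + 90*2² + 420*2) + 11*(4/3 + 8/(-2)) = (-150 + 90*4 + 840) + 11*(4*(⅓) + 8*(-½)) = (-150 + 360 + 840) + 11*(4/3 - 4) = 1050 + 11*(-8/3) = 1050 - 88/3 = 3062/3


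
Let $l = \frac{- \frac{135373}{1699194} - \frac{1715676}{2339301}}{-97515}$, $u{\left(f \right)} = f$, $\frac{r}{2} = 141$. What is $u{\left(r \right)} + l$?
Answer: $\frac{5205114937242264097}{18457853841631710} \approx 282.0$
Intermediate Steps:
$r = 282$ ($r = 2 \cdot 141 = 282$)
$l = \frac{153902121877}{18457853841631710}$ ($l = \left(\left(-135373\right) \frac{1}{1699194} - \frac{571892}{779767}\right) \left(- \frac{1}{97515}\right) = \left(- \frac{19339}{242742} - \frac{571892}{779767}\right) \left(- \frac{1}{97515}\right) = \left(- \frac{153902121877}{189282201114}\right) \left(- \frac{1}{97515}\right) = \frac{153902121877}{18457853841631710} \approx 8.338 \cdot 10^{-6}$)
$u{\left(r \right)} + l = 282 + \frac{153902121877}{18457853841631710} = \frac{5205114937242264097}{18457853841631710}$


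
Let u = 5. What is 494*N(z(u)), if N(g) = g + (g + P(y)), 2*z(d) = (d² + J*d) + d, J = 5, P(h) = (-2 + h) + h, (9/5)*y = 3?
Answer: 83486/3 ≈ 27829.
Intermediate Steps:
y = 5/3 (y = (5/9)*3 = 5/3 ≈ 1.6667)
P(h) = -2 + 2*h
z(d) = d²/2 + 3*d (z(d) = ((d² + 5*d) + d)/2 = (d² + 6*d)/2 = d²/2 + 3*d)
N(g) = 4/3 + 2*g (N(g) = g + (g + (-2 + 2*(5/3))) = g + (g + (-2 + 10/3)) = g + (g + 4/3) = g + (4/3 + g) = 4/3 + 2*g)
494*N(z(u)) = 494*(4/3 + 2*((½)*5*(6 + 5))) = 494*(4/3 + 2*((½)*5*11)) = 494*(4/3 + 2*(55/2)) = 494*(4/3 + 55) = 494*(169/3) = 83486/3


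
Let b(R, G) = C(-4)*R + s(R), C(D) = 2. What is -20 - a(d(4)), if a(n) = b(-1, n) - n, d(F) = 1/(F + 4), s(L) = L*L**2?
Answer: -135/8 ≈ -16.875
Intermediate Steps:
s(L) = L**3
d(F) = 1/(4 + F)
b(R, G) = R**3 + 2*R (b(R, G) = 2*R + R**3 = R**3 + 2*R)
a(n) = -3 - n (a(n) = -(2 + (-1)**2) - n = -(2 + 1) - n = -1*3 - n = -3 - n)
-20 - a(d(4)) = -20 - (-3 - 1/(4 + 4)) = -20 - (-3 - 1/8) = -20 - 1*(-25/8) = -20 + 25/8 = -135/8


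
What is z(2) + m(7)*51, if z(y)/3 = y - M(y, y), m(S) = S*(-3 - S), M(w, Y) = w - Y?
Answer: -3564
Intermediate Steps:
z(y) = 3*y (z(y) = 3*(y - (y - y)) = 3*(y - 1*0) = 3*(y + 0) = 3*y)
z(2) + m(7)*51 = 3*2 - 1*7*(3 + 7)*51 = 6 - 1*7*10*51 = 6 - 70*51 = 6 - 3570 = -3564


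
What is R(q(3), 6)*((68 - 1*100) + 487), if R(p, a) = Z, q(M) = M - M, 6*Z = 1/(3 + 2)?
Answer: 91/6 ≈ 15.167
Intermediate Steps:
Z = 1/30 (Z = 1/(6*(3 + 2)) = (1/6)/5 = (1/6)*(1/5) = 1/30 ≈ 0.033333)
q(M) = 0
R(p, a) = 1/30
R(q(3), 6)*((68 - 1*100) + 487) = ((68 - 1*100) + 487)/30 = ((68 - 100) + 487)/30 = (-32 + 487)/30 = (1/30)*455 = 91/6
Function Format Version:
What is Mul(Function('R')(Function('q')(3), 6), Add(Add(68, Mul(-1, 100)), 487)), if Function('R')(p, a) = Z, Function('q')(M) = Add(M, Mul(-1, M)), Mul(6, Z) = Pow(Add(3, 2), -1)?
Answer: Rational(91, 6) ≈ 15.167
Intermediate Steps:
Z = Rational(1, 30) (Z = Mul(Rational(1, 6), Pow(Add(3, 2), -1)) = Mul(Rational(1, 6), Pow(5, -1)) = Mul(Rational(1, 6), Rational(1, 5)) = Rational(1, 30) ≈ 0.033333)
Function('q')(M) = 0
Function('R')(p, a) = Rational(1, 30)
Mul(Function('R')(Function('q')(3), 6), Add(Add(68, Mul(-1, 100)), 487)) = Mul(Rational(1, 30), Add(Add(68, Mul(-1, 100)), 487)) = Mul(Rational(1, 30), Add(Add(68, -100), 487)) = Mul(Rational(1, 30), Add(-32, 487)) = Mul(Rational(1, 30), 455) = Rational(91, 6)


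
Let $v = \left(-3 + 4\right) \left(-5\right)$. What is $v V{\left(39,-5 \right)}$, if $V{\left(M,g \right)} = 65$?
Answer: $-325$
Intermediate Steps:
$v = -5$ ($v = 1 \left(-5\right) = -5$)
$v V{\left(39,-5 \right)} = \left(-5\right) 65 = -325$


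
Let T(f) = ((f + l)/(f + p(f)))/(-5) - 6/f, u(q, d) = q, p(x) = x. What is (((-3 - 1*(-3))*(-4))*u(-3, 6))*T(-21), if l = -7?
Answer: 0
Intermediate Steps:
T(f) = -6/f - (-7 + f)/(10*f) (T(f) = ((f - 7)/(f + f))/(-5) - 6/f = ((-7 + f)/((2*f)))*(-1/5) - 6/f = ((-7 + f)*(1/(2*f)))*(-1/5) - 6/f = ((-7 + f)/(2*f))*(-1/5) - 6/f = -(-7 + f)/(10*f) - 6/f = -6/f - (-7 + f)/(10*f))
(((-3 - 1*(-3))*(-4))*u(-3, 6))*T(-21) = (((-3 - 1*(-3))*(-4))*(-3))*((1/10)*(-53 - 1*(-21))/(-21)) = (((-3 + 3)*(-4))*(-3))*((1/10)*(-1/21)*(-53 + 21)) = ((0*(-4))*(-3))*((1/10)*(-1/21)*(-32)) = (0*(-3))*(16/105) = 0*(16/105) = 0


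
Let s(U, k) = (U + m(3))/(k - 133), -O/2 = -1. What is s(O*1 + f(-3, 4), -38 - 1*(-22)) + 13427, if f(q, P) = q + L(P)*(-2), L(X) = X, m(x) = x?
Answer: 2000629/149 ≈ 13427.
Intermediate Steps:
O = 2 (O = -2*(-1) = 2)
f(q, P) = q - 2*P (f(q, P) = q + P*(-2) = q - 2*P)
s(U, k) = (3 + U)/(-133 + k) (s(U, k) = (U + 3)/(k - 133) = (3 + U)/(-133 + k))
s(O*1 + f(-3, 4), -38 - 1*(-22)) + 13427 = (3 + (2*1 + (-3 - 2*4)))/(-133 + (-38 - 1*(-22))) + 13427 = (3 + (2 + (-3 - 8)))/(-133 + (-38 + 22)) + 13427 = (3 + (2 - 11))/(-133 - 16) + 13427 = (3 - 9)/(-149) + 13427 = -1/149*(-6) + 13427 = 6/149 + 13427 = 2000629/149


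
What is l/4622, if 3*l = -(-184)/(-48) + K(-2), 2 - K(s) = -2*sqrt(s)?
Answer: -11/83196 + I*sqrt(2)/6933 ≈ -0.00013222 + 0.00020398*I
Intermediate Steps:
K(s) = 2 + 2*sqrt(s) (K(s) = 2 - (-2)*sqrt(s) = 2 + 2*sqrt(s))
l = -11/18 + 2*I*sqrt(2)/3 (l = (-(-184)/(-48) + (2 + 2*sqrt(-2)))/3 = (-(-184)*(-1)/48 + (2 + 2*(I*sqrt(2))))/3 = (-46*1/12 + (2 + 2*I*sqrt(2)))/3 = (-23/6 + (2 + 2*I*sqrt(2)))/3 = (-11/6 + 2*I*sqrt(2))/3 = -11/18 + 2*I*sqrt(2)/3 ≈ -0.61111 + 0.94281*I)
l/4622 = (-11/18 + 2*I*sqrt(2)/3)/4622 = (-11/18 + 2*I*sqrt(2)/3)*(1/4622) = -11/83196 + I*sqrt(2)/6933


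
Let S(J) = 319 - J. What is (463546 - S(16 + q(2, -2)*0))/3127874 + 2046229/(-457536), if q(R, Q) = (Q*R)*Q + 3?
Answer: -3094198068949/715557479232 ≈ -4.3242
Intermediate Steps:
q(R, Q) = 3 + R*Q**2 (q(R, Q) = R*Q**2 + 3 = 3 + R*Q**2)
(463546 - S(16 + q(2, -2)*0))/3127874 + 2046229/(-457536) = (463546 - (319 - (16 + (3 + 2*(-2)**2)*0)))/3127874 + 2046229/(-457536) = (463546 - (319 - (16 + (3 + 2*4)*0)))*(1/3127874) + 2046229*(-1/457536) = (463546 - (319 - (16 + (3 + 8)*0)))*(1/3127874) - 2046229/457536 = (463546 - (319 - (16 + 11*0)))*(1/3127874) - 2046229/457536 = (463546 - (319 - (16 + 0)))*(1/3127874) - 2046229/457536 = (463546 - (319 - 1*16))*(1/3127874) - 2046229/457536 = (463546 - (319 - 16))*(1/3127874) - 2046229/457536 = (463546 - 1*303)*(1/3127874) - 2046229/457536 = (463546 - 303)*(1/3127874) - 2046229/457536 = 463243*(1/3127874) - 2046229/457536 = 463243/3127874 - 2046229/457536 = -3094198068949/715557479232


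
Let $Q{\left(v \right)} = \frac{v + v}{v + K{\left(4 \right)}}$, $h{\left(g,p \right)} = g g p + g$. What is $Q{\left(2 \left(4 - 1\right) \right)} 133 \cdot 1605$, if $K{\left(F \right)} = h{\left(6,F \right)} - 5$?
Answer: $\frac{2561580}{151} \approx 16964.0$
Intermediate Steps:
$h{\left(g,p \right)} = g + p g^{2}$ ($h{\left(g,p \right)} = g^{2} p + g = p g^{2} + g = g + p g^{2}$)
$K{\left(F \right)} = 1 + 36 F$ ($K{\left(F \right)} = 6 \left(1 + 6 F\right) - 5 = \left(6 + 36 F\right) - 5 = 1 + 36 F$)
$Q{\left(v \right)} = \frac{2 v}{145 + v}$ ($Q{\left(v \right)} = \frac{v + v}{v + \left(1 + 36 \cdot 4\right)} = \frac{2 v}{v + \left(1 + 144\right)} = \frac{2 v}{v + 145} = \frac{2 v}{145 + v}$)
$Q{\left(2 \left(4 - 1\right) \right)} 133 \cdot 1605 = \frac{2 \cdot 2 \left(4 - 1\right)}{145 + 2 \left(4 - 1\right)} 133 \cdot 1605 = \frac{2 \cdot 2 \cdot 3}{145 + 2 \cdot 3} \cdot 133 \cdot 1605 = 2 \cdot 6 \frac{1}{145 + 6} \cdot 133 \cdot 1605 = 2 \cdot 6 \cdot \frac{1}{151} \cdot 133 \cdot 1605 = \frac{12}{151} \cdot 133 \cdot 1605 = \frac{1596}{151} \cdot 1605 = \frac{2561580}{151}$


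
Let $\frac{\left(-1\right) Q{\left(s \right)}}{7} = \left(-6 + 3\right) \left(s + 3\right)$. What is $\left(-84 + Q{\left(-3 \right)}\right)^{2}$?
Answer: $7056$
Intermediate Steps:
$Q{\left(s \right)} = 63 + 21 s$ ($Q{\left(s \right)} = - 7 \left(-6 + 3\right) \left(s + 3\right) = - 7 \left(- 3 \left(3 + s\right)\right) = - 7 \left(-9 - 3 s\right) = 63 + 21 s$)
$\left(-84 + Q{\left(-3 \right)}\right)^{2} = \left(-84 + \left(63 + 21 \left(-3\right)\right)\right)^{2} = \left(-84 + \left(63 - 63\right)\right)^{2} = \left(-84 + 0\right)^{2} = \left(-84\right)^{2} = 7056$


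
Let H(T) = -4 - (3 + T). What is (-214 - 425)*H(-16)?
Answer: -5751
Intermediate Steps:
H(T) = -7 - T (H(T) = -4 + (-3 - T) = -7 - T)
(-214 - 425)*H(-16) = (-214 - 425)*(-7 - 1*(-16)) = -639*(-7 + 16) = -639*9 = -5751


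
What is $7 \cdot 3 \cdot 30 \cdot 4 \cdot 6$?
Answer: $15120$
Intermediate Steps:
$7 \cdot 3 \cdot 30 \cdot 4 \cdot 6 = 21 \cdot 30 \cdot 24 = 630 \cdot 24 = 15120$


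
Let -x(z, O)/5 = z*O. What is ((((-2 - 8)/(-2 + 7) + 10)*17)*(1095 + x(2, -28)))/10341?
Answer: 187000/10341 ≈ 18.083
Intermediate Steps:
x(z, O) = -5*O*z (x(z, O) = -5*z*O = -5*O*z)
((((-2 - 8)/(-2 + 7) + 10)*17)*(1095 + x(2, -28)))/10341 = ((((-2 - 8)/(-2 + 7) + 10)*17)*(1095 - 5*(-28)*2))/10341 = (((-10/5 + 10)*17)*(1095 + 280))*(1/10341) = (((-10*⅕ + 10)*17)*1375)*(1/10341) = (((-2 + 10)*17)*1375)*(1/10341) = ((8*17)*1375)*(1/10341) = (136*1375)*(1/10341) = 187000*(1/10341) = 187000/10341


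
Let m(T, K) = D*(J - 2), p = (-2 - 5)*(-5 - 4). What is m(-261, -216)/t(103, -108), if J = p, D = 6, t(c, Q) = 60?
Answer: 61/10 ≈ 6.1000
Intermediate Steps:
p = 63 (p = -7*(-9) = 63)
J = 63
m(T, K) = 366 (m(T, K) = 6*(63 - 2) = 6*61 = 366)
m(-261, -216)/t(103, -108) = 366/60 = 366*(1/60) = 61/10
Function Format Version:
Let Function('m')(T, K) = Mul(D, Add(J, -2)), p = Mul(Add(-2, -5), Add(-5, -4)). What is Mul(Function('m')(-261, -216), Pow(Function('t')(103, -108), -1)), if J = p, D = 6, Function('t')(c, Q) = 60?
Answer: Rational(61, 10) ≈ 6.1000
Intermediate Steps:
p = 63 (p = Mul(-7, -9) = 63)
J = 63
Function('m')(T, K) = 366 (Function('m')(T, K) = Mul(6, Add(63, -2)) = Mul(6, 61) = 366)
Mul(Function('m')(-261, -216), Pow(Function('t')(103, -108), -1)) = Mul(366, Pow(60, -1)) = Mul(366, Rational(1, 60)) = Rational(61, 10)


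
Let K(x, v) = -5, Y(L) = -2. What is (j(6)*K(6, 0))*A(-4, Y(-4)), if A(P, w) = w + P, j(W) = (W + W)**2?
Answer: 4320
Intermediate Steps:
j(W) = 4*W**2 (j(W) = (2*W)**2 = 4*W**2)
A(P, w) = P + w
(j(6)*K(6, 0))*A(-4, Y(-4)) = ((4*6**2)*(-5))*(-4 - 2) = ((4*36)*(-5))*(-6) = (144*(-5))*(-6) = -720*(-6) = 4320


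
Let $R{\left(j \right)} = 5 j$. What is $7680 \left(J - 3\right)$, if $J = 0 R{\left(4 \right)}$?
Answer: $-23040$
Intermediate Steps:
$J = 0$ ($J = 0 \cdot 5 \cdot 4 = 0 \cdot 20 = 0$)
$7680 \left(J - 3\right) = 7680 \left(0 - 3\right) = 7680 \left(-3\right) = -23040$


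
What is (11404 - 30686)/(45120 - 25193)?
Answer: -19282/19927 ≈ -0.96763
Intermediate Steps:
(11404 - 30686)/(45120 - 25193) = -19282/19927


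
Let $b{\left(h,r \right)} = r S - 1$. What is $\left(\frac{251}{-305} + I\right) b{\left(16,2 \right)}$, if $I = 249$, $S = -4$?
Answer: $- \frac{681246}{305} \approx -2233.6$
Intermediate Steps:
$b{\left(h,r \right)} = -1 - 4 r$ ($b{\left(h,r \right)} = r \left(-4\right) - 1 = - 4 r - 1 = -1 - 4 r$)
$\left(\frac{251}{-305} + I\right) b{\left(16,2 \right)} = \left(\frac{251}{-305} + 249\right) \left(-1 - 8\right) = \left(251 \left(- \frac{1}{305}\right) + 249\right) \left(-1 - 8\right) = \left(- \frac{251}{305} + 249\right) \left(-9\right) = \frac{75694}{305} \left(-9\right) = - \frac{681246}{305}$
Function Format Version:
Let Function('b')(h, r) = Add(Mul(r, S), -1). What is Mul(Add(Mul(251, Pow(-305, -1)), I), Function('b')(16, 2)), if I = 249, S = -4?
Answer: Rational(-681246, 305) ≈ -2233.6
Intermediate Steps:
Function('b')(h, r) = Add(-1, Mul(-4, r)) (Function('b')(h, r) = Add(Mul(r, -4), -1) = Add(Mul(-4, r), -1) = Add(-1, Mul(-4, r)))
Mul(Add(Mul(251, Pow(-305, -1)), I), Function('b')(16, 2)) = Mul(Add(Mul(251, Pow(-305, -1)), 249), Add(-1, Mul(-4, 2))) = Mul(Add(Mul(251, Rational(-1, 305)), 249), Add(-1, -8)) = Mul(Add(Rational(-251, 305), 249), -9) = Mul(Rational(75694, 305), -9) = Rational(-681246, 305)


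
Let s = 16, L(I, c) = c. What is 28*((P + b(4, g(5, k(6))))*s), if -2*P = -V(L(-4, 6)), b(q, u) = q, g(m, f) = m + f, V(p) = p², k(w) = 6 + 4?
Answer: 9856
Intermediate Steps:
k(w) = 10
g(m, f) = f + m
P = 18 (P = -(-1)*6²/2 = -(-1)*36/2 = -½*(-36) = 18)
28*((P + b(4, g(5, k(6))))*s) = 28*((18 + 4)*16) = 28*(22*16) = 28*352 = 9856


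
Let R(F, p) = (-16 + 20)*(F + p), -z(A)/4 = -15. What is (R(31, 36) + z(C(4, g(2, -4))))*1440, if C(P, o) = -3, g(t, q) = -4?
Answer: 472320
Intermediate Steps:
z(A) = 60 (z(A) = -4*(-15) = 60)
R(F, p) = 4*F + 4*p (R(F, p) = 4*(F + p) = 4*F + 4*p)
(R(31, 36) + z(C(4, g(2, -4))))*1440 = ((4*31 + 4*36) + 60)*1440 = ((124 + 144) + 60)*1440 = (268 + 60)*1440 = 328*1440 = 472320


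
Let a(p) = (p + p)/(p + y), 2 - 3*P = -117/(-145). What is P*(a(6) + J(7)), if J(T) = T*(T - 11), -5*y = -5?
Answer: -31832/3045 ≈ -10.454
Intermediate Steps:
y = 1 (y = -⅕*(-5) = 1)
J(T) = T*(-11 + T)
P = 173/435 (P = ⅔ - (-39)/(-145) = ⅔ - (-39)*(-1)/145 = ⅔ - ⅓*117/145 = ⅔ - 39/145 = 173/435 ≈ 0.39770)
a(p) = 2*p/(1 + p) (a(p) = (p + p)/(p + 1) = (2*p)/(1 + p) = 2*p/(1 + p))
P*(a(6) + J(7)) = 173*(2*6/(1 + 6) + 7*(-11 + 7))/435 = 173*(2*6/7 + 7*(-4))/435 = 173*(2*6*(⅐) - 28)/435 = 173*(12/7 - 28)/435 = (173/435)*(-184/7) = -31832/3045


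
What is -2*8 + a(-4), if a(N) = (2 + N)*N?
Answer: -8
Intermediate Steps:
a(N) = N*(2 + N)
-2*8 + a(-4) = -2*8 - 4*(2 - 4) = -16 - 4*(-2) = -16 + 8 = -8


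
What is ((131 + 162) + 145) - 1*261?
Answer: 177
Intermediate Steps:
((131 + 162) + 145) - 1*261 = (293 + 145) - 261 = 438 - 261 = 177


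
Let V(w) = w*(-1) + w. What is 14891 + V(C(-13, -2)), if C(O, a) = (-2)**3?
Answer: 14891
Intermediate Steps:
C(O, a) = -8
V(w) = 0 (V(w) = -w + w = 0)
14891 + V(C(-13, -2)) = 14891 + 0 = 14891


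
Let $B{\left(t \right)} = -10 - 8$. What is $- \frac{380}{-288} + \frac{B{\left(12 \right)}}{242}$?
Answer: $\frac{10847}{8712} \approx 1.2451$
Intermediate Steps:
$B{\left(t \right)} = -18$ ($B{\left(t \right)} = -10 - 8 = -18$)
$- \frac{380}{-288} + \frac{B{\left(12 \right)}}{242} = - \frac{380}{-288} - \frac{18}{242} = \left(-380\right) \left(- \frac{1}{288}\right) - \frac{9}{121} = \frac{95}{72} - \frac{9}{121} = \frac{10847}{8712}$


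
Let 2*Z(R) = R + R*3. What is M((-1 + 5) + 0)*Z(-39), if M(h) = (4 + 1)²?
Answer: -1950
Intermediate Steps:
M(h) = 25 (M(h) = 5² = 25)
Z(R) = 2*R (Z(R) = (R + R*3)/2 = (R + 3*R)/2 = (4*R)/2 = 2*R)
M((-1 + 5) + 0)*Z(-39) = 25*(2*(-39)) = 25*(-78) = -1950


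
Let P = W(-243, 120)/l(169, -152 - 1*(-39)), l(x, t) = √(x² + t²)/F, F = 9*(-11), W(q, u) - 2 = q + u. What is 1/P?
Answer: √41330/11979 ≈ 0.016971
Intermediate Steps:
W(q, u) = 2 + q + u (W(q, u) = 2 + (q + u) = 2 + q + u)
F = -99
l(x, t) = -√(t² + x²)/99 (l(x, t) = √(x² + t²)/(-99) = √(t² + x²)*(-1/99) = -√(t² + x²)/99)
P = 11979*√41330/41330 (P = (2 - 243 + 120)/((-√((-152 - 1*(-39))² + 169²)/99)) = -121*(-99/√((-152 + 39)² + 28561)) = -121*(-99/√((-113)² + 28561)) = -121*(-99/√(12769 + 28561)) = -121*(-99*√41330/41330) = -(-11979)*√41330/41330 = 11979*√41330/41330 ≈ 58.923)
1/P = 1/(11979*√41330/41330) = √41330/11979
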